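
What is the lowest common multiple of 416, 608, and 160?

39520

416 = 2^5 × 13
608 = 2^5 × 19
160 = 2^5 × 5
LCM(416, 608, 160) = 2^5 × 5 × 13 × 19 = 39520.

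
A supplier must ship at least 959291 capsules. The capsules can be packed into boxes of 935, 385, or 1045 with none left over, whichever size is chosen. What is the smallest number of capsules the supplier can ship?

The number of capsules must be a common multiple of 935, 385, and 1045, so a multiple of their LCM.
935 = 5 × 11 × 17
385 = 5 × 7 × 11
1045 = 5 × 11 × 19
LCM(935, 385, 1045) = 5 × 7 × 11 × 17 × 19 = 124355.
Smallest multiple of 124355 that is ≥ 959291: ⌈959291/124355⌉ × 124355 = 8 × 124355 = 994840.

994840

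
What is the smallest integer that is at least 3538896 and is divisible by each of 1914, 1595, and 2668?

The integer must be a common multiple of 1914, 1595, and 2668, so a multiple of their LCM.
1914 = 2 × 3 × 11 × 29
1595 = 5 × 11 × 29
2668 = 2^2 × 23 × 29
LCM(1914, 1595, 2668) = 2^2 × 3 × 5 × 11 × 23 × 29 = 440220.
Smallest multiple of 440220 that is ≥ 3538896: ⌈3538896/440220⌉ × 440220 = 9 × 440220 = 3961980.

3961980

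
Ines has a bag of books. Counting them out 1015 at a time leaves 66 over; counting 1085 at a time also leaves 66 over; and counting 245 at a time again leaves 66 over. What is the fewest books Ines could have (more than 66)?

220321

N − 66 must be a common multiple of 1015, 1085, and 245.
1015 = 5 × 7 × 29
1085 = 5 × 7 × 31
245 = 5 × 7^2
LCM(1015, 1085, 245) = 5 × 7^2 × 29 × 31 = 220255.
Smallest N > 66 is LCM + 66 = 220255 + 66 = 220321.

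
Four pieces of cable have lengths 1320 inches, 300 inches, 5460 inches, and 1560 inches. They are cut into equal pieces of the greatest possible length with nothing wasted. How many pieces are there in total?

144

Piece length = gcd(1320, 300, 5460, 1560).
1320 = 2^3 × 3 × 5 × 11
300 = 2^2 × 3 × 5^2
5460 = 2^2 × 3 × 5 × 7 × 13
1560 = 2^3 × 3 × 5 × 13
gcd(1320, 300, 5460, 1560) = 2^2 × 3 × 5 = 60.
Total pieces = 1320/60 + 300/60 + 5460/60 + 1560/60 = 22 + 5 + 91 + 26 = 144.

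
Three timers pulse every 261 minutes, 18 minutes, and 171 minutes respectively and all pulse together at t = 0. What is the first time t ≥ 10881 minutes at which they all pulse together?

Joint pulses occur at multiples of LCM(261, 18, 171).
261 = 3^2 × 29
18 = 2 × 3^2
171 = 3^2 × 19
LCM(261, 18, 171) = 2 × 3^2 × 19 × 29 = 9918.
Smallest multiple of 9918 that is ≥ 10881: ⌈10881/9918⌉ × 9918 = 2 × 9918 = 19836.

19836 minutes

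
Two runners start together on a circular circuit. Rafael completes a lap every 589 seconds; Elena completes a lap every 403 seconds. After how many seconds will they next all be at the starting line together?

We need the least common multiple of the intervals.
589 = 19 × 31
403 = 13 × 31
LCM(589, 403) = 13 × 19 × 31 = 7657.

7657 seconds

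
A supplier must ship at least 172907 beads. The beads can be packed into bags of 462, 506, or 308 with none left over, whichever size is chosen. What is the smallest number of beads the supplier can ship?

191268

The number of beads must be a common multiple of 462, 506, and 308, so a multiple of their LCM.
462 = 2 × 3 × 7 × 11
506 = 2 × 11 × 23
308 = 2^2 × 7 × 11
LCM(462, 506, 308) = 2^2 × 3 × 7 × 11 × 23 = 21252.
Smallest multiple of 21252 that is ≥ 172907: ⌈172907/21252⌉ × 21252 = 9 × 21252 = 191268.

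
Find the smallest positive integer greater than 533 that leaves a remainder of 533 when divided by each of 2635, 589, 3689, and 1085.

N − 533 must be a common multiple of 2635, 589, 3689, and 1085.
2635 = 5 × 17 × 31
589 = 19 × 31
3689 = 7 × 17 × 31
1085 = 5 × 7 × 31
LCM(2635, 589, 3689, 1085) = 5 × 7 × 17 × 19 × 31 = 350455.
Smallest N > 533 is LCM + 533 = 350455 + 533 = 350988.

350988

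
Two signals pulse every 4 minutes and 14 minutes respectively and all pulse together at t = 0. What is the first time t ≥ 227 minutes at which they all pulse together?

252 minutes

Joint pulses occur at multiples of LCM(4, 14).
4 = 2^2
14 = 2 × 7
LCM(4, 14) = 2^2 × 7 = 28.
Smallest multiple of 28 that is ≥ 227: ⌈227/28⌉ × 28 = 9 × 28 = 252.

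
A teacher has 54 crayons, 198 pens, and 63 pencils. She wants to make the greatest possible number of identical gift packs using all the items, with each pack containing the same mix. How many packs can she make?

9 packs

The pack count must divide each quantity, so the greatest is gcd(54, 198, 63).
54 = 2 × 3^3
198 = 2 × 3^2 × 11
63 = 3^2 × 7
gcd(54, 198, 63) = 3^2 = 9.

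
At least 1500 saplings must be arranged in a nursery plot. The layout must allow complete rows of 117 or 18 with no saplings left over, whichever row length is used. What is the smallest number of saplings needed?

The number of saplings must be a common multiple of 117 and 18, so a multiple of their LCM.
117 = 3^2 × 13
18 = 2 × 3^2
LCM(117, 18) = 2 × 3^2 × 13 = 234.
Smallest multiple of 234 that is ≥ 1500: ⌈1500/234⌉ × 234 = 7 × 234 = 1638.

1638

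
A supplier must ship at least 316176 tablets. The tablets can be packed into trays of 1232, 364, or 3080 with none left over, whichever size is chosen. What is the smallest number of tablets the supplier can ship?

320320

The number of tablets must be a common multiple of 1232, 364, and 3080, so a multiple of their LCM.
1232 = 2^4 × 7 × 11
364 = 2^2 × 7 × 13
3080 = 2^3 × 5 × 7 × 11
LCM(1232, 364, 3080) = 2^4 × 5 × 7 × 11 × 13 = 80080.
Smallest multiple of 80080 that is ≥ 316176: ⌈316176/80080⌉ × 80080 = 4 × 80080 = 320320.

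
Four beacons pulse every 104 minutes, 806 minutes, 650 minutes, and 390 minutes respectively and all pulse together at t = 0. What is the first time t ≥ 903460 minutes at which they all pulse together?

967200 minutes

Joint pulses occur at multiples of LCM(104, 806, 650, 390).
104 = 2^3 × 13
806 = 2 × 13 × 31
650 = 2 × 5^2 × 13
390 = 2 × 3 × 5 × 13
LCM(104, 806, 650, 390) = 2^3 × 3 × 5^2 × 13 × 31 = 241800.
Smallest multiple of 241800 that is ≥ 903460: ⌈903460/241800⌉ × 241800 = 4 × 241800 = 967200.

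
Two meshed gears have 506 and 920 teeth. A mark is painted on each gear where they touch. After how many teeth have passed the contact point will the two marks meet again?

We need the least common multiple of the intervals.
506 = 2 × 11 × 23
920 = 2^3 × 5 × 23
LCM(506, 920) = 2^3 × 5 × 11 × 23 = 10120.

10120 teeth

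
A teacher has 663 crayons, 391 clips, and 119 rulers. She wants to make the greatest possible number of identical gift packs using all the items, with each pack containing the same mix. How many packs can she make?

17 packs

The pack count must divide each quantity, so the greatest is gcd(663, 391, 119).
663 = 3 × 13 × 17
391 = 17 × 23
119 = 7 × 17
gcd(663, 391, 119) = 17.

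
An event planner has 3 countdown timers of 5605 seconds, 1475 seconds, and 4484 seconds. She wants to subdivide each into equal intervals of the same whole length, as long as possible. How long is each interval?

The interval must divide each timer length; the longest such is the gcd.
5605 = 5 × 19 × 59
1475 = 5^2 × 59
4484 = 2^2 × 19 × 59
gcd(5605, 1475, 4484) = 59.

59 seconds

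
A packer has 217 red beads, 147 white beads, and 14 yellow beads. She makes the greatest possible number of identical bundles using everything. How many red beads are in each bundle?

31

Number of bundles = gcd(217, 147, 14).
217 = 7 × 31
147 = 3 × 7^2
14 = 2 × 7
gcd(217, 147, 14) = 7.
red beads per bundle = 217 / 7 = 31.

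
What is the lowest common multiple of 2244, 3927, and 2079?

141372

2244 = 2^2 × 3 × 11 × 17
3927 = 3 × 7 × 11 × 17
2079 = 3^3 × 7 × 11
LCM(2244, 3927, 2079) = 2^2 × 3^3 × 7 × 11 × 17 = 141372.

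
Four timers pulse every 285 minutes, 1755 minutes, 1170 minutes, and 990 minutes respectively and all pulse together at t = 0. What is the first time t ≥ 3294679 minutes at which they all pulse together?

3667950 minutes

Joint pulses occur at multiples of LCM(285, 1755, 1170, 990).
285 = 3 × 5 × 19
1755 = 3^3 × 5 × 13
1170 = 2 × 3^2 × 5 × 13
990 = 2 × 3^2 × 5 × 11
LCM(285, 1755, 1170, 990) = 2 × 3^3 × 5 × 11 × 13 × 19 = 733590.
Smallest multiple of 733590 that is ≥ 3294679: ⌈3294679/733590⌉ × 733590 = 5 × 733590 = 3667950.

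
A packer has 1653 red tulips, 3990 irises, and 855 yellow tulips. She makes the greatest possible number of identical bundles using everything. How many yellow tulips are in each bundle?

15

Number of bundles = gcd(1653, 3990, 855).
1653 = 3 × 19 × 29
3990 = 2 × 3 × 5 × 7 × 19
855 = 3^2 × 5 × 19
gcd(1653, 3990, 855) = 3 × 19 = 57.
yellow tulips per bundle = 855 / 57 = 15.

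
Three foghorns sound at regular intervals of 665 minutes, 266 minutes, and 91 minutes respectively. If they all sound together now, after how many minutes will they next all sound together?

They coincide at every common multiple of the periods; the first is the LCM.
665 = 5 × 7 × 19
266 = 2 × 7 × 19
91 = 7 × 13
LCM(665, 266, 91) = 2 × 5 × 7 × 13 × 19 = 17290.

17290 minutes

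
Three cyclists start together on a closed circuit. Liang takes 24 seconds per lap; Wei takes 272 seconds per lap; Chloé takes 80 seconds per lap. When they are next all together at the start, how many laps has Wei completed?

15 laps

They are all back at their starting positions together after one LCM of the periods.
24 = 2^3 × 3
272 = 2^4 × 17
80 = 2^4 × 5
LCM(24, 272, 80) = 2^4 × 3 × 5 × 17 = 4080.
Laps for period 272: 4080 / 272 = 15.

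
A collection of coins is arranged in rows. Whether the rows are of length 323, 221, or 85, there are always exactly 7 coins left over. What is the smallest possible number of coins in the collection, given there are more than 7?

N − 7 must be a common multiple of 323, 221, and 85.
323 = 17 × 19
221 = 13 × 17
85 = 5 × 17
LCM(323, 221, 85) = 5 × 13 × 17 × 19 = 20995.
Smallest N > 7 is LCM + 7 = 20995 + 7 = 21002.

21002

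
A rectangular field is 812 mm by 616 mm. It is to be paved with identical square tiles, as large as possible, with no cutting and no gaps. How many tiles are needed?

638

Tile side = gcd(812, 616).
812 = 2^2 × 7 × 29
616 = 2^3 × 7 × 11
gcd(812, 616) = 2^2 × 7 = 28.
Tiles: (812/28) × (616/28) = 29 × 22 = 638.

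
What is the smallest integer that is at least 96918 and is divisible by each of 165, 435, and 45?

100485

The integer must be a common multiple of 165, 435, and 45, so a multiple of their LCM.
165 = 3 × 5 × 11
435 = 3 × 5 × 29
45 = 3^2 × 5
LCM(165, 435, 45) = 3^2 × 5 × 11 × 29 = 14355.
Smallest multiple of 14355 that is ≥ 96918: ⌈96918/14355⌉ × 14355 = 7 × 14355 = 100485.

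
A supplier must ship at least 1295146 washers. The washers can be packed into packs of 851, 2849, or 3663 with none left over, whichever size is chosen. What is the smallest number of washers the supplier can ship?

The number of washers must be a common multiple of 851, 2849, and 3663, so a multiple of their LCM.
851 = 23 × 37
2849 = 7 × 11 × 37
3663 = 3^2 × 11 × 37
LCM(851, 2849, 3663) = 3^2 × 7 × 11 × 23 × 37 = 589743.
Smallest multiple of 589743 that is ≥ 1295146: ⌈1295146/589743⌉ × 589743 = 3 × 589743 = 1769229.

1769229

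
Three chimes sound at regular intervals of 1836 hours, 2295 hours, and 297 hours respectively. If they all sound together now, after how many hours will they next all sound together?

We need the least common multiple of the intervals.
1836 = 2^2 × 3^3 × 17
2295 = 3^3 × 5 × 17
297 = 3^3 × 11
LCM(1836, 2295, 297) = 2^2 × 3^3 × 5 × 11 × 17 = 100980.

100980 hours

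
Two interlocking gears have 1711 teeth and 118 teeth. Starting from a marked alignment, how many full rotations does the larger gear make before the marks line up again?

2 rotations

The first common completion time is the LCM of the periods.
1711 = 29 × 59
118 = 2 × 59
LCM(1711, 118) = 2 × 29 × 59 = 3422.
Rotations for period 1711: 3422 / 1711 = 2.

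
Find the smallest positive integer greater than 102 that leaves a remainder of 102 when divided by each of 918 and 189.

N − 102 must be a common multiple of 918 and 189.
918 = 2 × 3^3 × 17
189 = 3^3 × 7
LCM(918, 189) = 2 × 3^3 × 7 × 17 = 6426.
Smallest N > 102 is LCM + 102 = 6426 + 102 = 6528.

6528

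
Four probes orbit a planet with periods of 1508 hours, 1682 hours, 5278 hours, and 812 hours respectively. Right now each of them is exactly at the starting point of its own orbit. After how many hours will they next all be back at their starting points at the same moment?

We need the least common multiple of the intervals.
1508 = 2^2 × 13 × 29
1682 = 2 × 29^2
5278 = 2 × 7 × 13 × 29
812 = 2^2 × 7 × 29
LCM(1508, 1682, 5278, 812) = 2^2 × 7 × 13 × 29^2 = 306124.

306124 hours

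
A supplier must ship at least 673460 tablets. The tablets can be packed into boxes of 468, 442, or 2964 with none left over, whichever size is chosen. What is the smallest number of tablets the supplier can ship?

755820

The number of tablets must be a common multiple of 468, 442, and 2964, so a multiple of their LCM.
468 = 2^2 × 3^2 × 13
442 = 2 × 13 × 17
2964 = 2^2 × 3 × 13 × 19
LCM(468, 442, 2964) = 2^2 × 3^2 × 13 × 17 × 19 = 151164.
Smallest multiple of 151164 that is ≥ 673460: ⌈673460/151164⌉ × 151164 = 5 × 151164 = 755820.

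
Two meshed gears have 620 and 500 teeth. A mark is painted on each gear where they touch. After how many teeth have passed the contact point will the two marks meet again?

They coincide at every common multiple of the periods; the first is the LCM.
620 = 2^2 × 5 × 31
500 = 2^2 × 5^3
LCM(620, 500) = 2^2 × 5^3 × 31 = 15500.

15500 teeth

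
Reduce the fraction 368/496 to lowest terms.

368 = 2^4 × 23
496 = 2^4 × 31
gcd(368, 496) = 2^4 = 16.
Divide numerator and denominator by 16: 368/496 = 23/31.

23/31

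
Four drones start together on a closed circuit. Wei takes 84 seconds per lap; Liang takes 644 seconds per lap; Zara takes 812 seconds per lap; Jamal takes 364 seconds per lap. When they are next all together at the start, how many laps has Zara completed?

897 laps

All finish a whole number of cycles simultaneously at t = LCM of the periods.
84 = 2^2 × 3 × 7
644 = 2^2 × 7 × 23
812 = 2^2 × 7 × 29
364 = 2^2 × 7 × 13
LCM(84, 644, 812, 364) = 2^2 × 3 × 7 × 13 × 23 × 29 = 728364.
Laps for period 812: 728364 / 812 = 897.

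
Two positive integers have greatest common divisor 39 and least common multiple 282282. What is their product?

For any two positive integers, gcd × lcm = product = 39 × 282282 = 11008998.

11008998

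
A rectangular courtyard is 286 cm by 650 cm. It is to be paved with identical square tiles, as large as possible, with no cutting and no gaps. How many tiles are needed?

275

Tile side = gcd(286, 650).
286 = 2 × 11 × 13
650 = 2 × 5^2 × 13
gcd(286, 650) = 2 × 13 = 26.
Tiles: (286/26) × (650/26) = 11 × 25 = 275.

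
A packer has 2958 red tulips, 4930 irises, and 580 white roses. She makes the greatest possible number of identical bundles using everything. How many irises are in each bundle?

Number of bundles = gcd(2958, 4930, 580).
2958 = 2 × 3 × 17 × 29
4930 = 2 × 5 × 17 × 29
580 = 2^2 × 5 × 29
gcd(2958, 4930, 580) = 2 × 29 = 58.
irises per bundle = 4930 / 58 = 85.

85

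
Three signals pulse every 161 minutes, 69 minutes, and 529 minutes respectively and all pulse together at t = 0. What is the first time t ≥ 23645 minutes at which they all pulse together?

Joint pulses occur at multiples of LCM(161, 69, 529).
161 = 7 × 23
69 = 3 × 23
529 = 23^2
LCM(161, 69, 529) = 3 × 7 × 23^2 = 11109.
Smallest multiple of 11109 that is ≥ 23645: ⌈23645/11109⌉ × 11109 = 3 × 11109 = 33327.

33327 minutes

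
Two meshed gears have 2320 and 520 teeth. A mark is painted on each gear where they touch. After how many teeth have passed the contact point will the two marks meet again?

They coincide at every common multiple of the periods; the first is the LCM.
2320 = 2^4 × 5 × 29
520 = 2^3 × 5 × 13
LCM(2320, 520) = 2^4 × 5 × 13 × 29 = 30160.

30160 teeth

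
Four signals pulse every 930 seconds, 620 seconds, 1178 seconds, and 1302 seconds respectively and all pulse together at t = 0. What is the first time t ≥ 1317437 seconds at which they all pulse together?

Joint pulses occur at multiples of LCM(930, 620, 1178, 1302).
930 = 2 × 3 × 5 × 31
620 = 2^2 × 5 × 31
1178 = 2 × 19 × 31
1302 = 2 × 3 × 7 × 31
LCM(930, 620, 1178, 1302) = 2^2 × 3 × 5 × 7 × 19 × 31 = 247380.
Smallest multiple of 247380 that is ≥ 1317437: ⌈1317437/247380⌉ × 247380 = 6 × 247380 = 1484280.

1484280 seconds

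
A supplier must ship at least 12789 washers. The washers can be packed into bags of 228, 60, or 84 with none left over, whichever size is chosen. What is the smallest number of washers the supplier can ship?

15960

The number of washers must be a common multiple of 228, 60, and 84, so a multiple of their LCM.
228 = 2^2 × 3 × 19
60 = 2^2 × 3 × 5
84 = 2^2 × 3 × 7
LCM(228, 60, 84) = 2^2 × 3 × 5 × 7 × 19 = 7980.
Smallest multiple of 7980 that is ≥ 12789: ⌈12789/7980⌉ × 7980 = 2 × 7980 = 15960.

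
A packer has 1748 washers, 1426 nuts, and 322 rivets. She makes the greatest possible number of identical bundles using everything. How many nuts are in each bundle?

Number of bundles = gcd(1748, 1426, 322).
1748 = 2^2 × 19 × 23
1426 = 2 × 23 × 31
322 = 2 × 7 × 23
gcd(1748, 1426, 322) = 2 × 23 = 46.
nuts per bundle = 1426 / 46 = 31.

31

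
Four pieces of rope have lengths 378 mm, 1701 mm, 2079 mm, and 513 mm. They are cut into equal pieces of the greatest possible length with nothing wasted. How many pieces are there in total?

173

Piece length = gcd(378, 1701, 2079, 513).
378 = 2 × 3^3 × 7
1701 = 3^5 × 7
2079 = 3^3 × 7 × 11
513 = 3^3 × 19
gcd(378, 1701, 2079, 513) = 3^3 = 27.
Total pieces = 378/27 + 1701/27 + 2079/27 + 513/27 = 14 + 63 + 77 + 19 = 173.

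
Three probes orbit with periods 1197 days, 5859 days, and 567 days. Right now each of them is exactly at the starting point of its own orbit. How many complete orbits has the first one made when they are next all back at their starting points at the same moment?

279 orbits

All finish a whole number of cycles simultaneously at t = LCM of the periods.
1197 = 3^2 × 7 × 19
5859 = 3^3 × 7 × 31
567 = 3^4 × 7
LCM(1197, 5859, 567) = 3^4 × 7 × 19 × 31 = 333963.
Orbits for period 1197: 333963 / 1197 = 279.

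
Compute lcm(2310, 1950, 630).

2310 = 2 × 3 × 5 × 7 × 11
1950 = 2 × 3 × 5^2 × 13
630 = 2 × 3^2 × 5 × 7
LCM(2310, 1950, 630) = 2 × 3^2 × 5^2 × 7 × 11 × 13 = 450450.

450450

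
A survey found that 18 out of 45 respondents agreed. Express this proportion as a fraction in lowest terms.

18 = 2 × 3^2
45 = 3^2 × 5
gcd(18, 45) = 3^2 = 9.
Divide numerator and denominator by 9: 18/45 = 2/5.

2/5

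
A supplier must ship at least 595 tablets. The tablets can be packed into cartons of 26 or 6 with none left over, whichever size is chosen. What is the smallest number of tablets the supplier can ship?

The number of tablets must be a common multiple of 26 and 6, so a multiple of their LCM.
26 = 2 × 13
6 = 2 × 3
LCM(26, 6) = 2 × 3 × 13 = 78.
Smallest multiple of 78 that is ≥ 595: ⌈595/78⌉ × 78 = 8 × 78 = 624.

624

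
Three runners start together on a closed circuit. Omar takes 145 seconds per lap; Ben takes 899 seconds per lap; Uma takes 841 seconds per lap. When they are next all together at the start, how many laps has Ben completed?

145 laps

All finish a whole number of cycles simultaneously at t = LCM of the periods.
145 = 5 × 29
899 = 29 × 31
841 = 29^2
LCM(145, 899, 841) = 5 × 29^2 × 31 = 130355.
Laps for period 899: 130355 / 899 = 145.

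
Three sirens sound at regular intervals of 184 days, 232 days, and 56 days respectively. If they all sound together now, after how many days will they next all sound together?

37352 days

The first simultaneous occurrence is after LCM of the individual periods.
184 = 2^3 × 23
232 = 2^3 × 29
56 = 2^3 × 7
LCM(184, 232, 56) = 2^3 × 7 × 23 × 29 = 37352.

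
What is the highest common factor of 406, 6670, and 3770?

406 = 2 × 7 × 29
6670 = 2 × 5 × 23 × 29
3770 = 2 × 5 × 13 × 29
gcd(406, 6670, 3770) = 2 × 29 = 58.

58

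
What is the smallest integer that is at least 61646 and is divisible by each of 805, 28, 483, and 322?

67620

The integer must be a common multiple of 805, 28, 483, and 322, so a multiple of their LCM.
805 = 5 × 7 × 23
28 = 2^2 × 7
483 = 3 × 7 × 23
322 = 2 × 7 × 23
LCM(805, 28, 483, 322) = 2^2 × 3 × 5 × 7 × 23 = 9660.
Smallest multiple of 9660 that is ≥ 61646: ⌈61646/9660⌉ × 9660 = 7 × 9660 = 67620.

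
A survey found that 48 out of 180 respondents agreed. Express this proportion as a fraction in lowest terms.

48 = 2^4 × 3
180 = 2^2 × 3^2 × 5
gcd(48, 180) = 2^2 × 3 = 12.
Divide numerator and denominator by 12: 48/180 = 4/15.

4/15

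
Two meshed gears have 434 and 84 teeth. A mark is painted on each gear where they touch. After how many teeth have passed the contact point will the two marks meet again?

They coincide at every common multiple of the periods; the first is the LCM.
434 = 2 × 7 × 31
84 = 2^2 × 3 × 7
LCM(434, 84) = 2^2 × 3 × 7 × 31 = 2604.

2604 teeth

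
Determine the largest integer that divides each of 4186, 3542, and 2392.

4186 = 2 × 7 × 13 × 23
3542 = 2 × 7 × 11 × 23
2392 = 2^3 × 13 × 23
gcd(4186, 3542, 2392) = 2 × 23 = 46.

46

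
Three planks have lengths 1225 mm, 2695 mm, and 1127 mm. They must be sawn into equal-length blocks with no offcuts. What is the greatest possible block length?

This is the greatest common divisor of 1225, 2695, and 1127.
1225 = 5^2 × 7^2
2695 = 5 × 7^2 × 11
1127 = 7^2 × 23
gcd(1225, 2695, 1127) = 7^2 = 49.

49 mm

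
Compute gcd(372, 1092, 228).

372 = 2^2 × 3 × 31
1092 = 2^2 × 3 × 7 × 13
228 = 2^2 × 3 × 19
gcd(372, 1092, 228) = 2^2 × 3 = 12.

12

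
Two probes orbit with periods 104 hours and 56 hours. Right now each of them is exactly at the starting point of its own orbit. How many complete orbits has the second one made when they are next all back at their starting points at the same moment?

13 orbits

The first common completion time is the LCM of the periods.
104 = 2^3 × 13
56 = 2^3 × 7
LCM(104, 56) = 2^3 × 7 × 13 = 728.
Orbits for period 56: 728 / 56 = 13.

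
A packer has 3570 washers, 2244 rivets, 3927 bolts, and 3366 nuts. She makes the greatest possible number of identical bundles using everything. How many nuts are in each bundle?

Number of bundles = gcd(3570, 2244, 3927, 3366).
3570 = 2 × 3 × 5 × 7 × 17
2244 = 2^2 × 3 × 11 × 17
3927 = 3 × 7 × 11 × 17
3366 = 2 × 3^2 × 11 × 17
gcd(3570, 2244, 3927, 3366) = 3 × 17 = 51.
nuts per bundle = 3366 / 51 = 66.

66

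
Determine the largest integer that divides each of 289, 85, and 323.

17

289 = 17^2
85 = 5 × 17
323 = 17 × 19
gcd(289, 85, 323) = 17.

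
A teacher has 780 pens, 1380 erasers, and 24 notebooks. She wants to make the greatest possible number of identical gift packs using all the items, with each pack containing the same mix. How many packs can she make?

12 packs

The pack count must divide each quantity, so the greatest is gcd(780, 1380, 24).
780 = 2^2 × 3 × 5 × 13
1380 = 2^2 × 3 × 5 × 23
24 = 2^3 × 3
gcd(780, 1380, 24) = 2^2 × 3 = 12.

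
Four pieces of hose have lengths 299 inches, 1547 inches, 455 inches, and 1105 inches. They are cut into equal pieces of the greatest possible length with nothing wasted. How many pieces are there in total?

262

Piece length = gcd(299, 1547, 455, 1105).
299 = 13 × 23
1547 = 7 × 13 × 17
455 = 5 × 7 × 13
1105 = 5 × 13 × 17
gcd(299, 1547, 455, 1105) = 13.
Total pieces = 299/13 + 1547/13 + 455/13 + 1105/13 = 23 + 119 + 35 + 85 = 262.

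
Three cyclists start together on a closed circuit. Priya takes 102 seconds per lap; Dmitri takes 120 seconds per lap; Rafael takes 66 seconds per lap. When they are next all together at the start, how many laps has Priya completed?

The first common completion time is the LCM of the periods.
102 = 2 × 3 × 17
120 = 2^3 × 3 × 5
66 = 2 × 3 × 11
LCM(102, 120, 66) = 2^3 × 3 × 5 × 11 × 17 = 22440.
Laps for period 102: 22440 / 102 = 220.

220 laps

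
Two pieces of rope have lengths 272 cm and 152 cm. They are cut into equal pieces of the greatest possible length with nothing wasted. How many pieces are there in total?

Piece length = gcd(272, 152).
272 = 2^4 × 17
152 = 2^3 × 19
gcd(272, 152) = 2^3 = 8.
Total pieces = 272/8 + 152/8 = 34 + 19 = 53.

53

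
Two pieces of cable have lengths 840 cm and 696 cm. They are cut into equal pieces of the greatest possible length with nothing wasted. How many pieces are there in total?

64

Piece length = gcd(840, 696).
840 = 2^3 × 3 × 5 × 7
696 = 2^3 × 3 × 29
gcd(840, 696) = 2^3 × 3 = 24.
Total pieces = 840/24 + 696/24 = 35 + 29 = 64.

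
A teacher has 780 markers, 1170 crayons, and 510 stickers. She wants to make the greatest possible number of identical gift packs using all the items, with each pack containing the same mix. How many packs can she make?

The pack count must divide each quantity, so the greatest is gcd(780, 1170, 510).
780 = 2^2 × 3 × 5 × 13
1170 = 2 × 3^2 × 5 × 13
510 = 2 × 3 × 5 × 17
gcd(780, 1170, 510) = 2 × 3 × 5 = 30.

30 packs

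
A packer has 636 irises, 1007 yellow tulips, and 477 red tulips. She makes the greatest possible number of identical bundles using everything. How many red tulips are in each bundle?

Number of bundles = gcd(636, 1007, 477).
636 = 2^2 × 3 × 53
1007 = 19 × 53
477 = 3^2 × 53
gcd(636, 1007, 477) = 53.
red tulips per bundle = 477 / 53 = 9.

9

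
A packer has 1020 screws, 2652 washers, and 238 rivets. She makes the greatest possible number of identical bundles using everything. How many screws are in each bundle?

Number of bundles = gcd(1020, 2652, 238).
1020 = 2^2 × 3 × 5 × 17
2652 = 2^2 × 3 × 13 × 17
238 = 2 × 7 × 17
gcd(1020, 2652, 238) = 2 × 17 = 34.
screws per bundle = 1020 / 34 = 30.

30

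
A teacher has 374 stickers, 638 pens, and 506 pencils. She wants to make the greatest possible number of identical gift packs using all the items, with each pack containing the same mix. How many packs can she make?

The pack count must divide each quantity, so the greatest is gcd(374, 638, 506).
374 = 2 × 11 × 17
638 = 2 × 11 × 29
506 = 2 × 11 × 23
gcd(374, 638, 506) = 2 × 11 = 22.

22 packs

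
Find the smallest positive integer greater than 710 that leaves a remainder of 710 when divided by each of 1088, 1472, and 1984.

N − 710 must be a common multiple of 1088, 1472, and 1984.
1088 = 2^6 × 17
1472 = 2^6 × 23
1984 = 2^6 × 31
LCM(1088, 1472, 1984) = 2^6 × 17 × 23 × 31 = 775744.
Smallest N > 710 is LCM + 710 = 775744 + 710 = 776454.

776454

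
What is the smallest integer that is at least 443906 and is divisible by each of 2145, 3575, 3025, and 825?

The integer must be a common multiple of 2145, 3575, 3025, and 825, so a multiple of their LCM.
2145 = 3 × 5 × 11 × 13
3575 = 5^2 × 11 × 13
3025 = 5^2 × 11^2
825 = 3 × 5^2 × 11
LCM(2145, 3575, 3025, 825) = 3 × 5^2 × 11^2 × 13 = 117975.
Smallest multiple of 117975 that is ≥ 443906: ⌈443906/117975⌉ × 117975 = 4 × 117975 = 471900.

471900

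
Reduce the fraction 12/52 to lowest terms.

12 = 2^2 × 3
52 = 2^2 × 13
gcd(12, 52) = 2^2 = 4.
Divide numerator and denominator by 4: 12/52 = 3/13.

3/13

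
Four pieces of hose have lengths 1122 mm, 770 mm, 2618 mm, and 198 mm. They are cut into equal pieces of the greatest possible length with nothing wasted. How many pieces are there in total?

214

Piece length = gcd(1122, 770, 2618, 198).
1122 = 2 × 3 × 11 × 17
770 = 2 × 5 × 7 × 11
2618 = 2 × 7 × 11 × 17
198 = 2 × 3^2 × 11
gcd(1122, 770, 2618, 198) = 2 × 11 = 22.
Total pieces = 1122/22 + 770/22 + 2618/22 + 198/22 = 51 + 35 + 119 + 9 = 214.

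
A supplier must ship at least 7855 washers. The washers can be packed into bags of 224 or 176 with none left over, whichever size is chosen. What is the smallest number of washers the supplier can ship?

The number of washers must be a common multiple of 224 and 176, so a multiple of their LCM.
224 = 2^5 × 7
176 = 2^4 × 11
LCM(224, 176) = 2^5 × 7 × 11 = 2464.
Smallest multiple of 2464 that is ≥ 7855: ⌈7855/2464⌉ × 2464 = 4 × 2464 = 9856.

9856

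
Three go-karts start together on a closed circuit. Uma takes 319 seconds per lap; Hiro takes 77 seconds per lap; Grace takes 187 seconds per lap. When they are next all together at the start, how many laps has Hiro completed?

493 laps

All finish a whole number of cycles simultaneously at t = LCM of the periods.
319 = 11 × 29
77 = 7 × 11
187 = 11 × 17
LCM(319, 77, 187) = 7 × 11 × 17 × 29 = 37961.
Laps for period 77: 37961 / 77 = 493.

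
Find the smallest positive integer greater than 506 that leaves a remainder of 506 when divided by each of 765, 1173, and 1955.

18101

N − 506 must be a common multiple of 765, 1173, and 1955.
765 = 3^2 × 5 × 17
1173 = 3 × 17 × 23
1955 = 5 × 17 × 23
LCM(765, 1173, 1955) = 3^2 × 5 × 17 × 23 = 17595.
Smallest N > 506 is LCM + 506 = 17595 + 506 = 18101.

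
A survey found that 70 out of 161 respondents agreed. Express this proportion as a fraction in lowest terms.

10/23

70 = 2 × 5 × 7
161 = 7 × 23
gcd(70, 161) = 7.
Divide numerator and denominator by 7: 70/161 = 10/23.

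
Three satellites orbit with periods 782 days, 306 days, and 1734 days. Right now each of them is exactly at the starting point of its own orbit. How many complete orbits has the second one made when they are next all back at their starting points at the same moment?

391 orbits

The first common completion time is the LCM of the periods.
782 = 2 × 17 × 23
306 = 2 × 3^2 × 17
1734 = 2 × 3 × 17^2
LCM(782, 306, 1734) = 2 × 3^2 × 17^2 × 23 = 119646.
Orbits for period 306: 119646 / 306 = 391.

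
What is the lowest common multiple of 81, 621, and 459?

31671

81 = 3^4
621 = 3^3 × 23
459 = 3^3 × 17
LCM(81, 621, 459) = 3^4 × 17 × 23 = 31671.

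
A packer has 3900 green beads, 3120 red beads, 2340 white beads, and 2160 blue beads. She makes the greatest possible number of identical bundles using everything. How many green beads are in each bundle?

65

Number of bundles = gcd(3900, 3120, 2340, 2160).
3900 = 2^2 × 3 × 5^2 × 13
3120 = 2^4 × 3 × 5 × 13
2340 = 2^2 × 3^2 × 5 × 13
2160 = 2^4 × 3^3 × 5
gcd(3900, 3120, 2340, 2160) = 2^2 × 3 × 5 = 60.
green beads per bundle = 3900 / 60 = 65.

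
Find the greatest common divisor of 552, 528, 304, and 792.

8

552 = 2^3 × 3 × 23
528 = 2^4 × 3 × 11
304 = 2^4 × 19
792 = 2^3 × 3^2 × 11
gcd(552, 528, 304, 792) = 2^3 = 8.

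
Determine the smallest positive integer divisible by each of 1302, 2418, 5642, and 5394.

490854

1302 = 2 × 3 × 7 × 31
2418 = 2 × 3 × 13 × 31
5642 = 2 × 7 × 13 × 31
5394 = 2 × 3 × 29 × 31
LCM(1302, 2418, 5642, 5394) = 2 × 3 × 7 × 13 × 29 × 31 = 490854.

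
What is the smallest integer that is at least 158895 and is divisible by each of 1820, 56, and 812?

The integer must be a common multiple of 1820, 56, and 812, so a multiple of their LCM.
1820 = 2^2 × 5 × 7 × 13
56 = 2^3 × 7
812 = 2^2 × 7 × 29
LCM(1820, 56, 812) = 2^3 × 5 × 7 × 13 × 29 = 105560.
Smallest multiple of 105560 that is ≥ 158895: ⌈158895/105560⌉ × 105560 = 2 × 105560 = 211120.

211120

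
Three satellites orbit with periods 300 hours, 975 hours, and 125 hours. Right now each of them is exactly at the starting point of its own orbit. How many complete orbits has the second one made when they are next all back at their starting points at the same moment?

20 orbits

All finish a whole number of cycles simultaneously at t = LCM of the periods.
300 = 2^2 × 3 × 5^2
975 = 3 × 5^2 × 13
125 = 5^3
LCM(300, 975, 125) = 2^2 × 3 × 5^3 × 13 = 19500.
Orbits for period 975: 19500 / 975 = 20.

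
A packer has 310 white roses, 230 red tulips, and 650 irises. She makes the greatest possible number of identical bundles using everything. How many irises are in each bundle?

65

Number of bundles = gcd(310, 230, 650).
310 = 2 × 5 × 31
230 = 2 × 5 × 23
650 = 2 × 5^2 × 13
gcd(310, 230, 650) = 2 × 5 = 10.
irises per bundle = 650 / 10 = 65.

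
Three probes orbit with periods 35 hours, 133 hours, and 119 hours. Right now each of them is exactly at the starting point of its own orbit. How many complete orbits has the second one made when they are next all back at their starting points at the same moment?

85 orbits

They are all back at their starting positions together after one LCM of the periods.
35 = 5 × 7
133 = 7 × 19
119 = 7 × 17
LCM(35, 133, 119) = 5 × 7 × 17 × 19 = 11305.
Orbits for period 133: 11305 / 133 = 85.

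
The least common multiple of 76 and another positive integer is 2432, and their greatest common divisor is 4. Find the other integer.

128

gcd × lcm = product of the two integers, so the other integer is (4 × 2432) / 76 = 128.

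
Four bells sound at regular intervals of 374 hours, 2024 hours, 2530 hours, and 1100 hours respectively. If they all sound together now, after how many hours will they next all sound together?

The first simultaneous occurrence is after LCM of the individual periods.
374 = 2 × 11 × 17
2024 = 2^3 × 11 × 23
2530 = 2 × 5 × 11 × 23
1100 = 2^2 × 5^2 × 11
LCM(374, 2024, 2530, 1100) = 2^3 × 5^2 × 11 × 17 × 23 = 860200.

860200 hours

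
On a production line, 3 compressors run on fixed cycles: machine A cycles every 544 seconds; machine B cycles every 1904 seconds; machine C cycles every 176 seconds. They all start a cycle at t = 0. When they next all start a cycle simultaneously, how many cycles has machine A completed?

77 cycles

The first common completion time is the LCM of the periods.
544 = 2^5 × 17
1904 = 2^4 × 7 × 17
176 = 2^4 × 11
LCM(544, 1904, 176) = 2^5 × 7 × 11 × 17 = 41888.
Cycles for period 544: 41888 / 544 = 77.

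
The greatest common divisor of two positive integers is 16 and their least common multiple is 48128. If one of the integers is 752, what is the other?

For two integers, gcd × lcm = product, so the other is (16 × 48128) / 752 = 770048 / 752 = 1024.

1024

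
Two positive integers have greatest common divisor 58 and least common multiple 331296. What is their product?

19215168

For any two positive integers, gcd × lcm = product = 58 × 331296 = 19215168.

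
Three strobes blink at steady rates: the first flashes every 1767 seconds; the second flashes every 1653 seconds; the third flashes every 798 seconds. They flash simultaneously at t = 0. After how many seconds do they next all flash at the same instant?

717402 seconds

The first simultaneous occurrence is after LCM of the individual periods.
1767 = 3 × 19 × 31
1653 = 3 × 19 × 29
798 = 2 × 3 × 7 × 19
LCM(1767, 1653, 798) = 2 × 3 × 7 × 19 × 29 × 31 = 717402.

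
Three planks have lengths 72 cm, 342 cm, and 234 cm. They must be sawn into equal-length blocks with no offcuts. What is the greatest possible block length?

This is the greatest common divisor of 72, 342, and 234.
72 = 2^3 × 3^2
342 = 2 × 3^2 × 19
234 = 2 × 3^2 × 13
gcd(72, 342, 234) = 2 × 3^2 = 18.

18 cm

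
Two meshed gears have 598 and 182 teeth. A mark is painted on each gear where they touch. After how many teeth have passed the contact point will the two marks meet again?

4186 teeth

We need the least common multiple of the intervals.
598 = 2 × 13 × 23
182 = 2 × 7 × 13
LCM(598, 182) = 2 × 7 × 13 × 23 = 4186.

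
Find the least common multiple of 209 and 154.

2926

209 = 11 × 19
154 = 2 × 7 × 11
LCM(209, 154) = 2 × 7 × 11 × 19 = 2926.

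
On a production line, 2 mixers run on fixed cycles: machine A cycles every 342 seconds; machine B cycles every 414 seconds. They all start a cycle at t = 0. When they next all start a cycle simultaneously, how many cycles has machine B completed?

All finish a whole number of cycles simultaneously at t = LCM of the periods.
342 = 2 × 3^2 × 19
414 = 2 × 3^2 × 23
LCM(342, 414) = 2 × 3^2 × 19 × 23 = 7866.
Cycles for period 414: 7866 / 414 = 19.

19 cycles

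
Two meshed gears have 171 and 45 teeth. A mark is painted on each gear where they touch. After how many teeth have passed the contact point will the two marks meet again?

855 teeth

The first simultaneous occurrence is after LCM of the individual periods.
171 = 3^2 × 19
45 = 3^2 × 5
LCM(171, 45) = 3^2 × 5 × 19 = 855.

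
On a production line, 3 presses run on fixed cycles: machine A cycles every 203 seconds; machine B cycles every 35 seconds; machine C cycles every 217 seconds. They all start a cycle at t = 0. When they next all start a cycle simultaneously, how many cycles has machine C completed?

145 cycles

The first common completion time is the LCM of the periods.
203 = 7 × 29
35 = 5 × 7
217 = 7 × 31
LCM(203, 35, 217) = 5 × 7 × 29 × 31 = 31465.
Cycles for period 217: 31465 / 217 = 145.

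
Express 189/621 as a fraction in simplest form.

189 = 3^3 × 7
621 = 3^3 × 23
gcd(189, 621) = 3^3 = 27.
Divide numerator and denominator by 27: 189/621 = 7/23.

7/23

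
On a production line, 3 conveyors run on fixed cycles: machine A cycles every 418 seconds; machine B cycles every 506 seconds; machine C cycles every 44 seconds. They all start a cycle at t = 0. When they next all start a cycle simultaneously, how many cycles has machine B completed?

38 cycles

All finish a whole number of cycles simultaneously at t = LCM of the periods.
418 = 2 × 11 × 19
506 = 2 × 11 × 23
44 = 2^2 × 11
LCM(418, 506, 44) = 2^2 × 11 × 19 × 23 = 19228.
Cycles for period 506: 19228 / 506 = 38.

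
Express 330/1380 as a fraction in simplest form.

330 = 2 × 3 × 5 × 11
1380 = 2^2 × 3 × 5 × 23
gcd(330, 1380) = 2 × 3 × 5 = 30.
Divide numerator and denominator by 30: 330/1380 = 11/46.

11/46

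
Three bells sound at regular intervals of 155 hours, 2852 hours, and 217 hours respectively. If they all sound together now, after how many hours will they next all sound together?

They coincide at every common multiple of the periods; the first is the LCM.
155 = 5 × 31
2852 = 2^2 × 23 × 31
217 = 7 × 31
LCM(155, 2852, 217) = 2^2 × 5 × 7 × 23 × 31 = 99820.

99820 hours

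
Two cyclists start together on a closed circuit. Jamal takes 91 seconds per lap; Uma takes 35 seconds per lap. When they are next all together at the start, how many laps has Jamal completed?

5 laps

All finish a whole number of cycles simultaneously at t = LCM of the periods.
91 = 7 × 13
35 = 5 × 7
LCM(91, 35) = 5 × 7 × 13 = 455.
Laps for period 91: 455 / 91 = 5.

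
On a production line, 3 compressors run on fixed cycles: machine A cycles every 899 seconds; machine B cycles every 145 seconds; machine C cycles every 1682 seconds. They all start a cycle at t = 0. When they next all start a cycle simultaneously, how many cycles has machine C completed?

The first common completion time is the LCM of the periods.
899 = 29 × 31
145 = 5 × 29
1682 = 2 × 29^2
LCM(899, 145, 1682) = 2 × 5 × 29^2 × 31 = 260710.
Cycles for period 1682: 260710 / 1682 = 155.

155 cycles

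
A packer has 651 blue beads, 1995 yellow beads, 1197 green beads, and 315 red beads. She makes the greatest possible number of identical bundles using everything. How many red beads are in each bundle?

Number of bundles = gcd(651, 1995, 1197, 315).
651 = 3 × 7 × 31
1995 = 3 × 5 × 7 × 19
1197 = 3^2 × 7 × 19
315 = 3^2 × 5 × 7
gcd(651, 1995, 1197, 315) = 3 × 7 = 21.
red beads per bundle = 315 / 21 = 15.

15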